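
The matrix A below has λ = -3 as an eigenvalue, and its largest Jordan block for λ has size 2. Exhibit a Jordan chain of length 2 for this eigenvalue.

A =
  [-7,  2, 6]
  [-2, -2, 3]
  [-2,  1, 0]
A Jordan chain for λ = -3 of length 2:
v_1 = (-4, -2, -2)ᵀ
v_2 = (1, 0, 0)ᵀ

Let N = A − (-3)·I. We want v_2 with N^2 v_2 = 0 but N^1 v_2 ≠ 0; then v_{j-1} := N · v_j for j = 2, …, 2.

Pick v_2 = (1, 0, 0)ᵀ.
Then v_1 = N · v_2 = (-4, -2, -2)ᵀ.

Sanity check: (A − (-3)·I) v_1 = (0, 0, 0)ᵀ = 0. ✓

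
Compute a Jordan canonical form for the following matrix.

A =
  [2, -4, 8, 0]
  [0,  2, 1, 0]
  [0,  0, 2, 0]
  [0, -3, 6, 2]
J_3(2) ⊕ J_1(2)

The characteristic polynomial is
  det(x·I − A) = x^4 - 8*x^3 + 24*x^2 - 32*x + 16 = (x - 2)^4

Eigenvalues and multiplicities (the geometric multiplicity of λ is n − rank(A − λI), which equals the number of Jordan blocks for λ):
  λ = 2: algebraic multiplicity = 4, geometric multiplicity = 2

Determining the block sizes for each eigenvalue:
  λ = 2: with am = 4 and gm = 2, the partition is not yet determined (e.g. several partitions of 4 into 2 parts exist). Let N = A − (2)·I. Computing rank(N^1) = 2, rank(N^2) = 1, rank(N^3) = 0; the number of blocks of size ≥ j is rank(N^{j−1}) − rank(N^j), giving [2, 1, 1]. So we have 1 block(s) of size 3, 1 block(s) of size 1 → block sizes [3, 1]

Assembling the blocks gives a Jordan form
J =
  [2, 1, 0, 0]
  [0, 2, 1, 0]
  [0, 0, 2, 0]
  [0, 0, 0, 2]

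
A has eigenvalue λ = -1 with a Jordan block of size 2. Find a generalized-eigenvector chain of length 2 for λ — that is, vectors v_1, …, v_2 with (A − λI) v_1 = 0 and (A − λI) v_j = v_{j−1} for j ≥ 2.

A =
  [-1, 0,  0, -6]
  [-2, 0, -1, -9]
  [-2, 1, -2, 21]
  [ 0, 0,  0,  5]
A Jordan chain for λ = -1 of length 2:
v_1 = (0, -2, -2, 0)ᵀ
v_2 = (1, 0, 0, 0)ᵀ

Let N = A − (-1)·I. We want v_2 with N^2 v_2 = 0 but N^1 v_2 ≠ 0; then v_{j-1} := N · v_j for j = 2, …, 2.

Pick v_2 = (1, 0, 0, 0)ᵀ.
Then v_1 = N · v_2 = (0, -2, -2, 0)ᵀ.

Sanity check: (A − (-1)·I) v_1 = (0, 0, 0, 0)ᵀ = 0. ✓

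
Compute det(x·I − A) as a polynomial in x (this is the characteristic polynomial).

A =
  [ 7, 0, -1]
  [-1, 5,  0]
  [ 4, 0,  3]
x^3 - 15*x^2 + 75*x - 125

Expanding det(x·I − A) (e.g. by cofactor expansion or by noting that A is similar to its Jordan form J, which has the same characteristic polynomial as A) gives
  χ_A(x) = x^3 - 15*x^2 + 75*x - 125
which factors as (x - 5)^3. The eigenvalues (with algebraic multiplicities) are λ = 5 with multiplicity 3.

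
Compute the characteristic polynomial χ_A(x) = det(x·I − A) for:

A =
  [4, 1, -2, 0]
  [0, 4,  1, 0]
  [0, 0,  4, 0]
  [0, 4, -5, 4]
x^4 - 16*x^3 + 96*x^2 - 256*x + 256

Expanding det(x·I − A) (e.g. by cofactor expansion or by noting that A is similar to its Jordan form J, which has the same characteristic polynomial as A) gives
  χ_A(x) = x^4 - 16*x^3 + 96*x^2 - 256*x + 256
which factors as (x - 4)^4. The eigenvalues (with algebraic multiplicities) are λ = 4 with multiplicity 4.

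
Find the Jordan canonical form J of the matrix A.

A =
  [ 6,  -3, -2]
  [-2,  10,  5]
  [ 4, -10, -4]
J_3(4)

The characteristic polynomial is
  det(x·I − A) = x^3 - 12*x^2 + 48*x - 64 = (x - 4)^3

Eigenvalues and multiplicities (the geometric multiplicity of λ is n − rank(A − λI), which equals the number of Jordan blocks for λ):
  λ = 4: algebraic multiplicity = 3, geometric multiplicity = 1

Determining the block sizes for each eigenvalue:
  λ = 4: one block (gm = 1), so the single block has size am = 3 → block sizes [3]

Assembling the blocks gives a Jordan form
J =
  [4, 1, 0]
  [0, 4, 1]
  [0, 0, 4]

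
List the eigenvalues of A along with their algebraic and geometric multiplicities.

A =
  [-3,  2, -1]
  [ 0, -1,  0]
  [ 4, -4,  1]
λ = -1: alg = 3, geom = 2

Step 1 — factor the characteristic polynomial to read off the algebraic multiplicities:
  χ_A(x) = (x + 1)^3

Step 2 — compute geometric multiplicities via the rank-nullity identity g(λ) = n − rank(A − λI):
  rank(A − (-1)·I) = 1, so dim ker(A − (-1)·I) = n − 1 = 2

Summary:
  λ = -1: algebraic multiplicity = 3, geometric multiplicity = 2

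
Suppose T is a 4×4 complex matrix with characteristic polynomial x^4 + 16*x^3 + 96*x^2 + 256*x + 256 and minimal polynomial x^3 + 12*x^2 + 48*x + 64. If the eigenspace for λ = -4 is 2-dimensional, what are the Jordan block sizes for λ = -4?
Block sizes for λ = -4: [3, 1]

Step 1 — from the characteristic polynomial, algebraic multiplicity of λ = -4 is 4. From dim ker(T − (-4)·I) = 2, there are exactly 2 Jordan blocks for λ = -4.
Step 2 — from the minimal polynomial, the factor (x + 4)^3 tells us the largest block for λ = -4 has size 3.
Step 3 — with total size 4, 2 blocks, and largest block 3, the block sizes (in nonincreasing order) are [3, 1].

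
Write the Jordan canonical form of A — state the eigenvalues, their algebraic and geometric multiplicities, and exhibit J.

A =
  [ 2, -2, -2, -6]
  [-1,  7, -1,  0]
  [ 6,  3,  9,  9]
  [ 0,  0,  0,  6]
J_3(6) ⊕ J_1(6)

The characteristic polynomial is
  det(x·I − A) = x^4 - 24*x^3 + 216*x^2 - 864*x + 1296 = (x - 6)^4

Eigenvalues and multiplicities (the geometric multiplicity of λ is n − rank(A − λI), which equals the number of Jordan blocks for λ):
  λ = 6: algebraic multiplicity = 4, geometric multiplicity = 2

Determining the block sizes for each eigenvalue:
  λ = 6: with am = 4 and gm = 2, the partition is not yet determined (e.g. several partitions of 4 into 2 parts exist). Let N = A − (6)·I. Computing rank(N^1) = 2, rank(N^2) = 1, rank(N^3) = 0; the number of blocks of size ≥ j is rank(N^{j−1}) − rank(N^j), giving [2, 1, 1]. So we have 1 block(s) of size 3, 1 block(s) of size 1 → block sizes [3, 1]

Assembling the blocks gives a Jordan form
J =
  [6, 1, 0, 0]
  [0, 6, 1, 0]
  [0, 0, 6, 0]
  [0, 0, 0, 6]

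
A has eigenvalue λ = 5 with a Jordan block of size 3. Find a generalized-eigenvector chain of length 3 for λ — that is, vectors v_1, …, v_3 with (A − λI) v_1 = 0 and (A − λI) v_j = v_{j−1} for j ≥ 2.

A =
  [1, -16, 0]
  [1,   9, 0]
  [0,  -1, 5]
A Jordan chain for λ = 5 of length 3:
v_1 = (0, 0, -1)ᵀ
v_2 = (-4, 1, 0)ᵀ
v_3 = (1, 0, 0)ᵀ

Let N = A − (5)·I. We want v_3 with N^3 v_3 = 0 but N^2 v_3 ≠ 0; then v_{j-1} := N · v_j for j = 3, …, 2.

Pick v_3 = (1, 0, 0)ᵀ.
Then v_2 = N · v_3 = (-4, 1, 0)ᵀ.
Then v_1 = N · v_2 = (0, 0, -1)ᵀ.

Sanity check: (A − (5)·I) v_1 = (0, 0, 0)ᵀ = 0. ✓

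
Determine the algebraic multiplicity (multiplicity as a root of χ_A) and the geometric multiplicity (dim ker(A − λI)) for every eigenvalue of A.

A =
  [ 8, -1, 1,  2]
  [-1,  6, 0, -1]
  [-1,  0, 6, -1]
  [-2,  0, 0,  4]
λ = 6: alg = 4, geom = 2

Step 1 — factor the characteristic polynomial to read off the algebraic multiplicities:
  χ_A(x) = (x - 6)^4

Step 2 — compute geometric multiplicities via the rank-nullity identity g(λ) = n − rank(A − λI):
  rank(A − (6)·I) = 2, so dim ker(A − (6)·I) = n − 2 = 2

Summary:
  λ = 6: algebraic multiplicity = 4, geometric multiplicity = 2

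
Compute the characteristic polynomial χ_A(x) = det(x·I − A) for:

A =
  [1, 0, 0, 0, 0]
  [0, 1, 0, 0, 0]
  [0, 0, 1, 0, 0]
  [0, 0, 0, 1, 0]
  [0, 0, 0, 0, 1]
x^5 - 5*x^4 + 10*x^3 - 10*x^2 + 5*x - 1

Expanding det(x·I − A) (e.g. by cofactor expansion or by noting that A is similar to its Jordan form J, which has the same characteristic polynomial as A) gives
  χ_A(x) = x^5 - 5*x^4 + 10*x^3 - 10*x^2 + 5*x - 1
which factors as (x - 1)^5. The eigenvalues (with algebraic multiplicities) are λ = 1 with multiplicity 5.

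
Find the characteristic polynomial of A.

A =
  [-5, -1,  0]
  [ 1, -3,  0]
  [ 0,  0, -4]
x^3 + 12*x^2 + 48*x + 64

Expanding det(x·I − A) (e.g. by cofactor expansion or by noting that A is similar to its Jordan form J, which has the same characteristic polynomial as A) gives
  χ_A(x) = x^3 + 12*x^2 + 48*x + 64
which factors as (x + 4)^3. The eigenvalues (with algebraic multiplicities) are λ = -4 with multiplicity 3.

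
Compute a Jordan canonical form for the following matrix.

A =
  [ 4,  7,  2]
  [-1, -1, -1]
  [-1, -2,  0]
J_3(1)

The characteristic polynomial is
  det(x·I − A) = x^3 - 3*x^2 + 3*x - 1 = (x - 1)^3

Eigenvalues and multiplicities (the geometric multiplicity of λ is n − rank(A − λI), which equals the number of Jordan blocks for λ):
  λ = 1: algebraic multiplicity = 3, geometric multiplicity = 1

Determining the block sizes for each eigenvalue:
  λ = 1: one block (gm = 1), so the single block has size am = 3 → block sizes [3]

Assembling the blocks gives a Jordan form
J =
  [1, 1, 0]
  [0, 1, 1]
  [0, 0, 1]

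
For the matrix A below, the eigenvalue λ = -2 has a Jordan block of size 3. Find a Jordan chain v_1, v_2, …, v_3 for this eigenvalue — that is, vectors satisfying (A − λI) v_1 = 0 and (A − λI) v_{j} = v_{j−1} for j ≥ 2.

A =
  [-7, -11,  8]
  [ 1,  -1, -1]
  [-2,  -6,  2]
A Jordan chain for λ = -2 of length 3:
v_1 = (-2, -2, -4)ᵀ
v_2 = (-5, 1, -2)ᵀ
v_3 = (1, 0, 0)ᵀ

Let N = A − (-2)·I. We want v_3 with N^3 v_3 = 0 but N^2 v_3 ≠ 0; then v_{j-1} := N · v_j for j = 3, …, 2.

Pick v_3 = (1, 0, 0)ᵀ.
Then v_2 = N · v_3 = (-5, 1, -2)ᵀ.
Then v_1 = N · v_2 = (-2, -2, -4)ᵀ.

Sanity check: (A − (-2)·I) v_1 = (0, 0, 0)ᵀ = 0. ✓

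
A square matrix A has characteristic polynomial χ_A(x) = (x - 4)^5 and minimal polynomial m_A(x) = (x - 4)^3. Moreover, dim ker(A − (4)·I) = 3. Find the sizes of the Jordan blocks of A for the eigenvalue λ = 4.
Block sizes for λ = 4: [3, 1, 1]

Step 1 — from the characteristic polynomial, algebraic multiplicity of λ = 4 is 5. From dim ker(A − (4)·I) = 3, there are exactly 3 Jordan blocks for λ = 4.
Step 2 — from the minimal polynomial, the factor (x − 4)^3 tells us the largest block for λ = 4 has size 3.
Step 3 — with total size 5, 3 blocks, and largest block 3, the block sizes (in nonincreasing order) are [3, 1, 1].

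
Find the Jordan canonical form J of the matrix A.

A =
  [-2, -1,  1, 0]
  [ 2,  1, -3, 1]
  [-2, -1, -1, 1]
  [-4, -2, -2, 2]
J_2(0) ⊕ J_2(0)

The characteristic polynomial is
  det(x·I − A) = x^4

Eigenvalues and multiplicities (the geometric multiplicity of λ is n − rank(A − λI), which equals the number of Jordan blocks for λ):
  λ = 0: algebraic multiplicity = 4, geometric multiplicity = 2

Determining the block sizes for each eigenvalue:
  λ = 0: with am = 4 and gm = 2, the partition is not yet determined (e.g. several partitions of 4 into 2 parts exist). Let N = A − (0)·I. Computing rank(N^1) = 2, rank(N^2) = 0; the number of blocks of size ≥ j is rank(N^{j−1}) − rank(N^j), giving [2, 2]. So we have 2 block(s) of size 2 → block sizes [2, 2]

Assembling the blocks gives a Jordan form
J =
  [0, 1, 0, 0]
  [0, 0, 0, 0]
  [0, 0, 0, 1]
  [0, 0, 0, 0]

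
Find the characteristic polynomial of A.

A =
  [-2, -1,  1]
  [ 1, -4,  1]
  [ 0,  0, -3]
x^3 + 9*x^2 + 27*x + 27

Expanding det(x·I − A) (e.g. by cofactor expansion or by noting that A is similar to its Jordan form J, which has the same characteristic polynomial as A) gives
  χ_A(x) = x^3 + 9*x^2 + 27*x + 27
which factors as (x + 3)^3. The eigenvalues (with algebraic multiplicities) are λ = -3 with multiplicity 3.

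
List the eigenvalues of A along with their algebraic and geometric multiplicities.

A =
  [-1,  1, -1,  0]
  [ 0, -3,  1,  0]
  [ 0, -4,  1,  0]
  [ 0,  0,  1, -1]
λ = -1: alg = 4, geom = 2

Step 1 — factor the characteristic polynomial to read off the algebraic multiplicities:
  χ_A(x) = (x + 1)^4

Step 2 — compute geometric multiplicities via the rank-nullity identity g(λ) = n − rank(A − λI):
  rank(A − (-1)·I) = 2, so dim ker(A − (-1)·I) = n − 2 = 2

Summary:
  λ = -1: algebraic multiplicity = 4, geometric multiplicity = 2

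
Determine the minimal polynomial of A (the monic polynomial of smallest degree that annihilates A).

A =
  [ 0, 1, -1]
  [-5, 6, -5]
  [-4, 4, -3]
x^2 - 2*x + 1

The characteristic polynomial is χ_A(x) = (x - 1)^3, so the eigenvalues are known. The minimal polynomial is
  m_A(x) = Π_λ (x − λ)^{k_λ}
where k_λ is the size of the *largest* Jordan block for λ (equivalently, the smallest k with (A − λI)^k v = 0 for every generalised eigenvector v of λ).

  λ = 1: largest Jordan block has size 2, contributing (x − 1)^2

So m_A(x) = (x - 1)^2 = x^2 - 2*x + 1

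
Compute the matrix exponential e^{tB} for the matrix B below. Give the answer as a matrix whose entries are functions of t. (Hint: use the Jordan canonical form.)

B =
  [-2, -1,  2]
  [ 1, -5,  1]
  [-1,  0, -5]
e^{tB} =
  [t^2*exp(-4*t)/2 + 2*t*exp(-4*t) + exp(-4*t), -t^2*exp(-4*t)/2 - t*exp(-4*t), t^2*exp(-4*t)/2 + 2*t*exp(-4*t)]
  [t*exp(-4*t), -t*exp(-4*t) + exp(-4*t), t*exp(-4*t)]
  [-t^2*exp(-4*t)/2 - t*exp(-4*t), t^2*exp(-4*t)/2, -t^2*exp(-4*t)/2 - t*exp(-4*t) + exp(-4*t)]

Strategy: write B = P · J · P⁻¹ where J is a Jordan canonical form, so e^{tB} = P · e^{tJ} · P⁻¹, and e^{tJ} can be computed block-by-block.

B has Jordan form
J =
  [-4,  1,  0]
  [ 0, -4,  1]
  [ 0,  0, -4]
(up to reordering of blocks).

Per-block formulas:
  For a 3×3 Jordan block J_3(-4): exp(t · J_3(-4)) = e^(-4t)·(I + t·N + (t^2/2)·N^2), where N is the 3×3 nilpotent shift.

After assembling e^{tJ} and conjugating by P, we get:

e^{tB} =
  [t^2*exp(-4*t)/2 + 2*t*exp(-4*t) + exp(-4*t), -t^2*exp(-4*t)/2 - t*exp(-4*t), t^2*exp(-4*t)/2 + 2*t*exp(-4*t)]
  [t*exp(-4*t), -t*exp(-4*t) + exp(-4*t), t*exp(-4*t)]
  [-t^2*exp(-4*t)/2 - t*exp(-4*t), t^2*exp(-4*t)/2, -t^2*exp(-4*t)/2 - t*exp(-4*t) + exp(-4*t)]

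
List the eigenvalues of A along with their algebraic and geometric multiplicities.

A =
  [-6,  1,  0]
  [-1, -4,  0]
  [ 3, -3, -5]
λ = -5: alg = 3, geom = 2

Step 1 — factor the characteristic polynomial to read off the algebraic multiplicities:
  χ_A(x) = (x + 5)^3

Step 2 — compute geometric multiplicities via the rank-nullity identity g(λ) = n − rank(A − λI):
  rank(A − (-5)·I) = 1, so dim ker(A − (-5)·I) = n − 1 = 2

Summary:
  λ = -5: algebraic multiplicity = 3, geometric multiplicity = 2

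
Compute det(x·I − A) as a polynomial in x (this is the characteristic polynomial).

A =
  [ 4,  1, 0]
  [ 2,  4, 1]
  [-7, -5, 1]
x^3 - 9*x^2 + 27*x - 27

Expanding det(x·I − A) (e.g. by cofactor expansion or by noting that A is similar to its Jordan form J, which has the same characteristic polynomial as A) gives
  χ_A(x) = x^3 - 9*x^2 + 27*x - 27
which factors as (x - 3)^3. The eigenvalues (with algebraic multiplicities) are λ = 3 with multiplicity 3.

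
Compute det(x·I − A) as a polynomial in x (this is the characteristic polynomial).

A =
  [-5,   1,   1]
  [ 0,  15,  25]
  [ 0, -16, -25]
x^3 + 15*x^2 + 75*x + 125

Expanding det(x·I − A) (e.g. by cofactor expansion or by noting that A is similar to its Jordan form J, which has the same characteristic polynomial as A) gives
  χ_A(x) = x^3 + 15*x^2 + 75*x + 125
which factors as (x + 5)^3. The eigenvalues (with algebraic multiplicities) are λ = -5 with multiplicity 3.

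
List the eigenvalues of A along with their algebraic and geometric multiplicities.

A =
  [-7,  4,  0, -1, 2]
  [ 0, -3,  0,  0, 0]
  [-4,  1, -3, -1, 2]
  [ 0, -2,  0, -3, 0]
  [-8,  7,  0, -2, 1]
λ = -3: alg = 5, geom = 3

Step 1 — factor the characteristic polynomial to read off the algebraic multiplicities:
  χ_A(x) = (x + 3)^5

Step 2 — compute geometric multiplicities via the rank-nullity identity g(λ) = n − rank(A − λI):
  rank(A − (-3)·I) = 2, so dim ker(A − (-3)·I) = n − 2 = 3

Summary:
  λ = -3: algebraic multiplicity = 5, geometric multiplicity = 3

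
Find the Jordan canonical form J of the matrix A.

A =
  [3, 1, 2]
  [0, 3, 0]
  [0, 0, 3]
J_2(3) ⊕ J_1(3)

The characteristic polynomial is
  det(x·I − A) = x^3 - 9*x^2 + 27*x - 27 = (x - 3)^3

Eigenvalues and multiplicities (the geometric multiplicity of λ is n − rank(A − λI), which equals the number of Jordan blocks for λ):
  λ = 3: algebraic multiplicity = 3, geometric multiplicity = 2

Determining the block sizes for each eigenvalue:
  λ = 3: 2 blocks summing to 3 forces exactly one block of size 2 and the rest size 1 → block sizes [2, 1]

Assembling the blocks gives a Jordan form
J =
  [3, 1, 0]
  [0, 3, 0]
  [0, 0, 3]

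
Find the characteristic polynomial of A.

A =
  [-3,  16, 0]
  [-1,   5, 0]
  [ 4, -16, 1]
x^3 - 3*x^2 + 3*x - 1

Expanding det(x·I − A) (e.g. by cofactor expansion or by noting that A is similar to its Jordan form J, which has the same characteristic polynomial as A) gives
  χ_A(x) = x^3 - 3*x^2 + 3*x - 1
which factors as (x - 1)^3. The eigenvalues (with algebraic multiplicities) are λ = 1 with multiplicity 3.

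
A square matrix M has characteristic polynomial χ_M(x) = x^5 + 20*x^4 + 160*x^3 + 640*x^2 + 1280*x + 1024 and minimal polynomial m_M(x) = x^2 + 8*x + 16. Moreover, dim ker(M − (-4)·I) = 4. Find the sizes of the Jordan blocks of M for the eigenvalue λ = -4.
Block sizes for λ = -4: [2, 1, 1, 1]

Step 1 — from the characteristic polynomial, algebraic multiplicity of λ = -4 is 5. From dim ker(M − (-4)·I) = 4, there are exactly 4 Jordan blocks for λ = -4.
Step 2 — from the minimal polynomial, the factor (x + 4)^2 tells us the largest block for λ = -4 has size 2.
Step 3 — with total size 5, 4 blocks, and largest block 2, the block sizes (in nonincreasing order) are [2, 1, 1, 1].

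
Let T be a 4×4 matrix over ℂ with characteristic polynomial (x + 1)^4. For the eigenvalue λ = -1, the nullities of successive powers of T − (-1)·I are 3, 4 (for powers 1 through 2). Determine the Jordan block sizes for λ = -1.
Block sizes for λ = -1: [2, 1, 1]

From the dimensions of kernels of powers, the number of Jordan blocks of size at least j is d_j − d_{j−1} where d_j = dim ker(N^j) (with d_0 = 0). Computing the differences gives [3, 1].
The number of blocks of size exactly k is (#blocks of size ≥ k) − (#blocks of size ≥ k + 1), so the partition is: 2 block(s) of size 1, 1 block(s) of size 2.
In nonincreasing order the block sizes are [2, 1, 1].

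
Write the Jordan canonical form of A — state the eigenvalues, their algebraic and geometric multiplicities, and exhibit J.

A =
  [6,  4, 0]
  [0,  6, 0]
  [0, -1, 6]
J_2(6) ⊕ J_1(6)

The characteristic polynomial is
  det(x·I − A) = x^3 - 18*x^2 + 108*x - 216 = (x - 6)^3

Eigenvalues and multiplicities (the geometric multiplicity of λ is n − rank(A − λI), which equals the number of Jordan blocks for λ):
  λ = 6: algebraic multiplicity = 3, geometric multiplicity = 2

Determining the block sizes for each eigenvalue:
  λ = 6: 2 blocks summing to 3 forces exactly one block of size 2 and the rest size 1 → block sizes [2, 1]

Assembling the blocks gives a Jordan form
J =
  [6, 1, 0]
  [0, 6, 0]
  [0, 0, 6]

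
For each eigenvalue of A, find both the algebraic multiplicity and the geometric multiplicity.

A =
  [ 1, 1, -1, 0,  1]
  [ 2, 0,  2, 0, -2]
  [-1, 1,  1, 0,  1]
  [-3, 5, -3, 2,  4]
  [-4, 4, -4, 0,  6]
λ = 2: alg = 5, geom = 3

Step 1 — factor the characteristic polynomial to read off the algebraic multiplicities:
  χ_A(x) = (x - 2)^5

Step 2 — compute geometric multiplicities via the rank-nullity identity g(λ) = n − rank(A − λI):
  rank(A − (2)·I) = 2, so dim ker(A − (2)·I) = n − 2 = 3

Summary:
  λ = 2: algebraic multiplicity = 5, geometric multiplicity = 3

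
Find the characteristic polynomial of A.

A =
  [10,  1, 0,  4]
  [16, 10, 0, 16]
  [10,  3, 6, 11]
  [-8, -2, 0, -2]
x^4 - 24*x^3 + 216*x^2 - 864*x + 1296

Expanding det(x·I − A) (e.g. by cofactor expansion or by noting that A is similar to its Jordan form J, which has the same characteristic polynomial as A) gives
  χ_A(x) = x^4 - 24*x^3 + 216*x^2 - 864*x + 1296
which factors as (x - 6)^4. The eigenvalues (with algebraic multiplicities) are λ = 6 with multiplicity 4.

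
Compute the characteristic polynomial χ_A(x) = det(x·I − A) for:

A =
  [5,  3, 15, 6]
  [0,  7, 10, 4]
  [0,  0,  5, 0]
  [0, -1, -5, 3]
x^4 - 20*x^3 + 150*x^2 - 500*x + 625

Expanding det(x·I − A) (e.g. by cofactor expansion or by noting that A is similar to its Jordan form J, which has the same characteristic polynomial as A) gives
  χ_A(x) = x^4 - 20*x^3 + 150*x^2 - 500*x + 625
which factors as (x - 5)^4. The eigenvalues (with algebraic multiplicities) are λ = 5 with multiplicity 4.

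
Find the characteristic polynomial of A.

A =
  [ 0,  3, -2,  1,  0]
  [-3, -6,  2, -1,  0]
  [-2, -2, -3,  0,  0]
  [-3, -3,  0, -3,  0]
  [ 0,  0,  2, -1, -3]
x^5 + 15*x^4 + 90*x^3 + 270*x^2 + 405*x + 243

Expanding det(x·I − A) (e.g. by cofactor expansion or by noting that A is similar to its Jordan form J, which has the same characteristic polynomial as A) gives
  χ_A(x) = x^5 + 15*x^4 + 90*x^3 + 270*x^2 + 405*x + 243
which factors as (x + 3)^5. The eigenvalues (with algebraic multiplicities) are λ = -3 with multiplicity 5.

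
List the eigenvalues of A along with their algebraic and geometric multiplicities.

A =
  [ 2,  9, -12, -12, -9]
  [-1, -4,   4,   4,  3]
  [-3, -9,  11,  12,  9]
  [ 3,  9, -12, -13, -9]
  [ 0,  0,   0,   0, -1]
λ = -1: alg = 5, geom = 4

Step 1 — factor the characteristic polynomial to read off the algebraic multiplicities:
  χ_A(x) = (x + 1)^5

Step 2 — compute geometric multiplicities via the rank-nullity identity g(λ) = n − rank(A − λI):
  rank(A − (-1)·I) = 1, so dim ker(A − (-1)·I) = n − 1 = 4

Summary:
  λ = -1: algebraic multiplicity = 5, geometric multiplicity = 4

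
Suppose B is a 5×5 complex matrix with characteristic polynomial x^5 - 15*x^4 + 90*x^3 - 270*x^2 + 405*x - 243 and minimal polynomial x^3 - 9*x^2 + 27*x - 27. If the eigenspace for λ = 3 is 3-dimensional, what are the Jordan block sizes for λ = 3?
Block sizes for λ = 3: [3, 1, 1]

Step 1 — from the characteristic polynomial, algebraic multiplicity of λ = 3 is 5. From dim ker(B − (3)·I) = 3, there are exactly 3 Jordan blocks for λ = 3.
Step 2 — from the minimal polynomial, the factor (x − 3)^3 tells us the largest block for λ = 3 has size 3.
Step 3 — with total size 5, 3 blocks, and largest block 3, the block sizes (in nonincreasing order) are [3, 1, 1].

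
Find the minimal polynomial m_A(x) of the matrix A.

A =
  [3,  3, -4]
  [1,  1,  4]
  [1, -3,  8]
x^2 - 8*x + 16

The characteristic polynomial is χ_A(x) = (x - 4)^3, so the eigenvalues are known. The minimal polynomial is
  m_A(x) = Π_λ (x − λ)^{k_λ}
where k_λ is the size of the *largest* Jordan block for λ (equivalently, the smallest k with (A − λI)^k v = 0 for every generalised eigenvector v of λ).

  λ = 4: largest Jordan block has size 2, contributing (x − 4)^2

So m_A(x) = (x - 4)^2 = x^2 - 8*x + 16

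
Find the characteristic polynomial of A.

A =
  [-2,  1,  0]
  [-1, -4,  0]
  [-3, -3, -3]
x^3 + 9*x^2 + 27*x + 27

Expanding det(x·I − A) (e.g. by cofactor expansion or by noting that A is similar to its Jordan form J, which has the same characteristic polynomial as A) gives
  χ_A(x) = x^3 + 9*x^2 + 27*x + 27
which factors as (x + 3)^3. The eigenvalues (with algebraic multiplicities) are λ = -3 with multiplicity 3.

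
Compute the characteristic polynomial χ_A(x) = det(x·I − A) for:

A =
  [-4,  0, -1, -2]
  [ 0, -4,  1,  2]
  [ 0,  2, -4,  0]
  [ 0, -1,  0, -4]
x^4 + 16*x^3 + 96*x^2 + 256*x + 256

Expanding det(x·I − A) (e.g. by cofactor expansion or by noting that A is similar to its Jordan form J, which has the same characteristic polynomial as A) gives
  χ_A(x) = x^4 + 16*x^3 + 96*x^2 + 256*x + 256
which factors as (x + 4)^4. The eigenvalues (with algebraic multiplicities) are λ = -4 with multiplicity 4.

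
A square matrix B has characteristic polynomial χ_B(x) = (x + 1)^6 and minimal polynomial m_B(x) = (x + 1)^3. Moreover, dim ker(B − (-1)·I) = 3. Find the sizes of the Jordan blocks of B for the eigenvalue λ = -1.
Block sizes for λ = -1: [3, 2, 1]

Step 1 — from the characteristic polynomial, algebraic multiplicity of λ = -1 is 6. From dim ker(B − (-1)·I) = 3, there are exactly 3 Jordan blocks for λ = -1.
Step 2 — from the minimal polynomial, the factor (x + 1)^3 tells us the largest block for λ = -1 has size 3.
Step 3 — with total size 6, 3 blocks, and largest block 3, the block sizes (in nonincreasing order) are [3, 2, 1].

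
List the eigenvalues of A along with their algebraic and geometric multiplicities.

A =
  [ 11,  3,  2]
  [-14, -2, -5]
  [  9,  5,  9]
λ = 6: alg = 3, geom = 1

Step 1 — factor the characteristic polynomial to read off the algebraic multiplicities:
  χ_A(x) = (x - 6)^3

Step 2 — compute geometric multiplicities via the rank-nullity identity g(λ) = n − rank(A − λI):
  rank(A − (6)·I) = 2, so dim ker(A − (6)·I) = n − 2 = 1

Summary:
  λ = 6: algebraic multiplicity = 3, geometric multiplicity = 1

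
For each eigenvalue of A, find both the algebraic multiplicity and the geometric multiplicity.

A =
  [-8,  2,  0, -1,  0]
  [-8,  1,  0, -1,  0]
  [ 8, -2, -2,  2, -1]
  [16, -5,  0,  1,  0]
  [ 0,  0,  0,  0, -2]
λ = -2: alg = 5, geom = 2

Step 1 — factor the characteristic polynomial to read off the algebraic multiplicities:
  χ_A(x) = (x + 2)^5

Step 2 — compute geometric multiplicities via the rank-nullity identity g(λ) = n − rank(A − λI):
  rank(A − (-2)·I) = 3, so dim ker(A − (-2)·I) = n − 3 = 2

Summary:
  λ = -2: algebraic multiplicity = 5, geometric multiplicity = 2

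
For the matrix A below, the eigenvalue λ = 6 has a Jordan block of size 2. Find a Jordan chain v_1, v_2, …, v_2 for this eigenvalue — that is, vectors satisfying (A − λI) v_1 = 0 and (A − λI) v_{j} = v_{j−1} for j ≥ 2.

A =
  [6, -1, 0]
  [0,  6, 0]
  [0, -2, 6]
A Jordan chain for λ = 6 of length 2:
v_1 = (-1, 0, -2)ᵀ
v_2 = (0, 1, 0)ᵀ

Let N = A − (6)·I. We want v_2 with N^2 v_2 = 0 but N^1 v_2 ≠ 0; then v_{j-1} := N · v_j for j = 2, …, 2.

Pick v_2 = (0, 1, 0)ᵀ.
Then v_1 = N · v_2 = (-1, 0, -2)ᵀ.

Sanity check: (A − (6)·I) v_1 = (0, 0, 0)ᵀ = 0. ✓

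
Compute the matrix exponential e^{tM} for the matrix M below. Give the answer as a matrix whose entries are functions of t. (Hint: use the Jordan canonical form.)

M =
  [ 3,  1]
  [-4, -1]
e^{tM} =
  [2*t*exp(t) + exp(t), t*exp(t)]
  [-4*t*exp(t), -2*t*exp(t) + exp(t)]

Strategy: write M = P · J · P⁻¹ where J is a Jordan canonical form, so e^{tM} = P · e^{tJ} · P⁻¹, and e^{tJ} can be computed block-by-block.

M has Jordan form
J =
  [1, 1]
  [0, 1]
(up to reordering of blocks).

Per-block formulas:
  For a 2×2 Jordan block J_2(1): exp(t · J_2(1)) = e^(1t)·(I + t·N), where N is the 2×2 nilpotent shift.

After assembling e^{tJ} and conjugating by P, we get:

e^{tM} =
  [2*t*exp(t) + exp(t), t*exp(t)]
  [-4*t*exp(t), -2*t*exp(t) + exp(t)]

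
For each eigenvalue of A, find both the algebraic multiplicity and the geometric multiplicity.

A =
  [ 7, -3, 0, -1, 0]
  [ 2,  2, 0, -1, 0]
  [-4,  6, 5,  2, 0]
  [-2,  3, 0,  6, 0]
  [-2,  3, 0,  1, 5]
λ = 5: alg = 5, geom = 4

Step 1 — factor the characteristic polynomial to read off the algebraic multiplicities:
  χ_A(x) = (x - 5)^5

Step 2 — compute geometric multiplicities via the rank-nullity identity g(λ) = n − rank(A − λI):
  rank(A − (5)·I) = 1, so dim ker(A − (5)·I) = n − 1 = 4

Summary:
  λ = 5: algebraic multiplicity = 5, geometric multiplicity = 4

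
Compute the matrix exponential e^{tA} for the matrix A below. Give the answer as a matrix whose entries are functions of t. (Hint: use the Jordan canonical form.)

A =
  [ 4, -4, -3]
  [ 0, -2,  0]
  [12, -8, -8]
e^{tA} =
  [6*t*exp(-2*t) + exp(-2*t), -4*t*exp(-2*t), -3*t*exp(-2*t)]
  [0, exp(-2*t), 0]
  [12*t*exp(-2*t), -8*t*exp(-2*t), -6*t*exp(-2*t) + exp(-2*t)]

Strategy: write A = P · J · P⁻¹ where J is a Jordan canonical form, so e^{tA} = P · e^{tJ} · P⁻¹, and e^{tJ} can be computed block-by-block.

A has Jordan form
J =
  [-2,  1,  0]
  [ 0, -2,  0]
  [ 0,  0, -2]
(up to reordering of blocks).

Per-block formulas:
  For a 2×2 Jordan block J_2(-2): exp(t · J_2(-2)) = e^(-2t)·(I + t·N), where N is the 2×2 nilpotent shift.
  For a 1×1 block at λ = -2: exp(t · [-2]) = [e^(-2t)].

After assembling e^{tJ} and conjugating by P, we get:

e^{tA} =
  [6*t*exp(-2*t) + exp(-2*t), -4*t*exp(-2*t), -3*t*exp(-2*t)]
  [0, exp(-2*t), 0]
  [12*t*exp(-2*t), -8*t*exp(-2*t), -6*t*exp(-2*t) + exp(-2*t)]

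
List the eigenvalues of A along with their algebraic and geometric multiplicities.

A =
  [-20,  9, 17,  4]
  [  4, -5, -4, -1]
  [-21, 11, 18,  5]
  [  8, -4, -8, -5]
λ = -3: alg = 4, geom = 2

Step 1 — factor the characteristic polynomial to read off the algebraic multiplicities:
  χ_A(x) = (x + 3)^4

Step 2 — compute geometric multiplicities via the rank-nullity identity g(λ) = n − rank(A − λI):
  rank(A − (-3)·I) = 2, so dim ker(A − (-3)·I) = n − 2 = 2

Summary:
  λ = -3: algebraic multiplicity = 4, geometric multiplicity = 2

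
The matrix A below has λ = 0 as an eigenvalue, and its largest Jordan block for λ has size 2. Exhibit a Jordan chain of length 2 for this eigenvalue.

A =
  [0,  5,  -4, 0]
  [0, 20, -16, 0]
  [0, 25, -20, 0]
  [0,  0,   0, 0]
A Jordan chain for λ = 0 of length 2:
v_1 = (5, 20, 25, 0)ᵀ
v_2 = (0, 1, 0, 0)ᵀ

Let N = A − (0)·I. We want v_2 with N^2 v_2 = 0 but N^1 v_2 ≠ 0; then v_{j-1} := N · v_j for j = 2, …, 2.

Pick v_2 = (0, 1, 0, 0)ᵀ.
Then v_1 = N · v_2 = (5, 20, 25, 0)ᵀ.

Sanity check: (A − (0)·I) v_1 = (0, 0, 0, 0)ᵀ = 0. ✓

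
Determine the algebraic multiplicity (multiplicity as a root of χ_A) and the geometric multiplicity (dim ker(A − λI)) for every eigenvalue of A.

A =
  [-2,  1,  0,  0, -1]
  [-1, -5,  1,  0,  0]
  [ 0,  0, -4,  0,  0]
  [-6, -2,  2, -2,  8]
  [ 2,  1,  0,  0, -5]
λ = -4: alg = 4, geom = 2; λ = -2: alg = 1, geom = 1

Step 1 — factor the characteristic polynomial to read off the algebraic multiplicities:
  χ_A(x) = (x + 2)*(x + 4)^4

Step 2 — compute geometric multiplicities via the rank-nullity identity g(λ) = n − rank(A − λI):
  rank(A − (-4)·I) = 3, so dim ker(A − (-4)·I) = n − 3 = 2
  rank(A − (-2)·I) = 4, so dim ker(A − (-2)·I) = n − 4 = 1

Summary:
  λ = -4: algebraic multiplicity = 4, geometric multiplicity = 2
  λ = -2: algebraic multiplicity = 1, geometric multiplicity = 1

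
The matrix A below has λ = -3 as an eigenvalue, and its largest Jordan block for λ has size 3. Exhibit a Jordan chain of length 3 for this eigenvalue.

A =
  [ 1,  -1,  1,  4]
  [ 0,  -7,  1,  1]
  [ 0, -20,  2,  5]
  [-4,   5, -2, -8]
A Jordan chain for λ = -3 of length 3:
v_1 = (0, -4, -20, 4)ᵀ
v_2 = (4, 0, 0, -4)ᵀ
v_3 = (1, 0, 0, 0)ᵀ

Let N = A − (-3)·I. We want v_3 with N^3 v_3 = 0 but N^2 v_3 ≠ 0; then v_{j-1} := N · v_j for j = 3, …, 2.

Pick v_3 = (1, 0, 0, 0)ᵀ.
Then v_2 = N · v_3 = (4, 0, 0, -4)ᵀ.
Then v_1 = N · v_2 = (0, -4, -20, 4)ᵀ.

Sanity check: (A − (-3)·I) v_1 = (0, 0, 0, 0)ᵀ = 0. ✓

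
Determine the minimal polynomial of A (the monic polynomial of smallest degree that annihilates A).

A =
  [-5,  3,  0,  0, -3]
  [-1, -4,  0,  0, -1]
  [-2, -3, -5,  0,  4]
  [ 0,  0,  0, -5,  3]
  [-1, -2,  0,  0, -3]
x^4 + 17*x^3 + 105*x^2 + 275*x + 250

The characteristic polynomial is χ_A(x) = (x + 2)*(x + 5)^4, so the eigenvalues are known. The minimal polynomial is
  m_A(x) = Π_λ (x − λ)^{k_λ}
where k_λ is the size of the *largest* Jordan block for λ (equivalently, the smallest k with (A − λI)^k v = 0 for every generalised eigenvector v of λ).

  λ = -5: largest Jordan block has size 3, contributing (x + 5)^3
  λ = -2: largest Jordan block has size 1, contributing (x + 2)

So m_A(x) = (x + 2)*(x + 5)^3 = x^4 + 17*x^3 + 105*x^2 + 275*x + 250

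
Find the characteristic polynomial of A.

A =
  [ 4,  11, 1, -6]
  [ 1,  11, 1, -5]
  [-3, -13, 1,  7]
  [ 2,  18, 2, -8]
x^4 - 8*x^3 + 24*x^2 - 32*x + 16

Expanding det(x·I − A) (e.g. by cofactor expansion or by noting that A is similar to its Jordan form J, which has the same characteristic polynomial as A) gives
  χ_A(x) = x^4 - 8*x^3 + 24*x^2 - 32*x + 16
which factors as (x - 2)^4. The eigenvalues (with algebraic multiplicities) are λ = 2 with multiplicity 4.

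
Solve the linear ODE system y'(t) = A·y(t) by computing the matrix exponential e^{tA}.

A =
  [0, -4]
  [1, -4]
e^{tA} =
  [2*t*exp(-2*t) + exp(-2*t), -4*t*exp(-2*t)]
  [t*exp(-2*t), -2*t*exp(-2*t) + exp(-2*t)]

Strategy: write A = P · J · P⁻¹ where J is a Jordan canonical form, so e^{tA} = P · e^{tJ} · P⁻¹, and e^{tJ} can be computed block-by-block.

A has Jordan form
J =
  [-2,  1]
  [ 0, -2]
(up to reordering of blocks).

Per-block formulas:
  For a 2×2 Jordan block J_2(-2): exp(t · J_2(-2)) = e^(-2t)·(I + t·N), where N is the 2×2 nilpotent shift.

After assembling e^{tJ} and conjugating by P, we get:

e^{tA} =
  [2*t*exp(-2*t) + exp(-2*t), -4*t*exp(-2*t)]
  [t*exp(-2*t), -2*t*exp(-2*t) + exp(-2*t)]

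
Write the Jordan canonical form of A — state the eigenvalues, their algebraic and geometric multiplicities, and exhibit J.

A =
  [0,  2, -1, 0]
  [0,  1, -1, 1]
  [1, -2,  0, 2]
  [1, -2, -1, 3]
J_2(1) ⊕ J_2(1)

The characteristic polynomial is
  det(x·I − A) = x^4 - 4*x^3 + 6*x^2 - 4*x + 1 = (x - 1)^4

Eigenvalues and multiplicities (the geometric multiplicity of λ is n − rank(A − λI), which equals the number of Jordan blocks for λ):
  λ = 1: algebraic multiplicity = 4, geometric multiplicity = 2

Determining the block sizes for each eigenvalue:
  λ = 1: with am = 4 and gm = 2, the partition is not yet determined (e.g. several partitions of 4 into 2 parts exist). Let N = A − (1)·I. Computing rank(N^1) = 2, rank(N^2) = 0; the number of blocks of size ≥ j is rank(N^{j−1}) − rank(N^j), giving [2, 2]. So we have 2 block(s) of size 2 → block sizes [2, 2]

Assembling the blocks gives a Jordan form
J =
  [1, 1, 0, 0]
  [0, 1, 0, 0]
  [0, 0, 1, 1]
  [0, 0, 0, 1]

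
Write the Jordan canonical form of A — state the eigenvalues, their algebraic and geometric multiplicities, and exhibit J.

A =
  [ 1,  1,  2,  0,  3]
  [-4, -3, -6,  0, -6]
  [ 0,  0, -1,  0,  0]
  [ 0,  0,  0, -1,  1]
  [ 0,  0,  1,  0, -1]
J_3(-1) ⊕ J_2(-1)

The characteristic polynomial is
  det(x·I − A) = x^5 + 5*x^4 + 10*x^3 + 10*x^2 + 5*x + 1 = (x + 1)^5

Eigenvalues and multiplicities (the geometric multiplicity of λ is n − rank(A − λI), which equals the number of Jordan blocks for λ):
  λ = -1: algebraic multiplicity = 5, geometric multiplicity = 2

Determining the block sizes for each eigenvalue:
  λ = -1: with am = 5 and gm = 2, the partition is not yet determined (e.g. several partitions of 5 into 2 parts exist). Let N = A − (-1)·I. Computing rank(N^1) = 3, rank(N^2) = 1, rank(N^3) = 0; the number of blocks of size ≥ j is rank(N^{j−1}) − rank(N^j), giving [2, 2, 1]. So we have 1 block(s) of size 3, 1 block(s) of size 2 → block sizes [3, 2]

Assembling the blocks gives a Jordan form
J =
  [-1,  1,  0,  0,  0]
  [ 0, -1,  1,  0,  0]
  [ 0,  0, -1,  0,  0]
  [ 0,  0,  0, -1,  1]
  [ 0,  0,  0,  0, -1]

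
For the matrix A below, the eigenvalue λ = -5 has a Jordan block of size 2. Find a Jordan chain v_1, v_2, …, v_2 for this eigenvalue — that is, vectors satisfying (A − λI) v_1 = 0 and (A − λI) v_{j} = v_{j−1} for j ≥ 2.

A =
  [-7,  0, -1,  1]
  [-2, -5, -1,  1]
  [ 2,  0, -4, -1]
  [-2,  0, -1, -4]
A Jordan chain for λ = -5 of length 2:
v_1 = (-2, -2, 2, -2)ᵀ
v_2 = (1, 0, 0, 0)ᵀ

Let N = A − (-5)·I. We want v_2 with N^2 v_2 = 0 but N^1 v_2 ≠ 0; then v_{j-1} := N · v_j for j = 2, …, 2.

Pick v_2 = (1, 0, 0, 0)ᵀ.
Then v_1 = N · v_2 = (-2, -2, 2, -2)ᵀ.

Sanity check: (A − (-5)·I) v_1 = (0, 0, 0, 0)ᵀ = 0. ✓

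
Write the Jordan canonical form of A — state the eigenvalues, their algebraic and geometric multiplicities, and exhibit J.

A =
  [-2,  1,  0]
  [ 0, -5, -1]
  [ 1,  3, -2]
J_3(-3)

The characteristic polynomial is
  det(x·I − A) = x^3 + 9*x^2 + 27*x + 27 = (x + 3)^3

Eigenvalues and multiplicities (the geometric multiplicity of λ is n − rank(A − λI), which equals the number of Jordan blocks for λ):
  λ = -3: algebraic multiplicity = 3, geometric multiplicity = 1

Determining the block sizes for each eigenvalue:
  λ = -3: one block (gm = 1), so the single block has size am = 3 → block sizes [3]

Assembling the blocks gives a Jordan form
J =
  [-3,  1,  0]
  [ 0, -3,  1]
  [ 0,  0, -3]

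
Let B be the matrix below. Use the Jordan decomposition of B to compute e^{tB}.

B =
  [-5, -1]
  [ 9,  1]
e^{tB} =
  [-3*t*exp(-2*t) + exp(-2*t), -t*exp(-2*t)]
  [9*t*exp(-2*t), 3*t*exp(-2*t) + exp(-2*t)]

Strategy: write B = P · J · P⁻¹ where J is a Jordan canonical form, so e^{tB} = P · e^{tJ} · P⁻¹, and e^{tJ} can be computed block-by-block.

B has Jordan form
J =
  [-2,  1]
  [ 0, -2]
(up to reordering of blocks).

Per-block formulas:
  For a 2×2 Jordan block J_2(-2): exp(t · J_2(-2)) = e^(-2t)·(I + t·N), where N is the 2×2 nilpotent shift.

After assembling e^{tJ} and conjugating by P, we get:

e^{tB} =
  [-3*t*exp(-2*t) + exp(-2*t), -t*exp(-2*t)]
  [9*t*exp(-2*t), 3*t*exp(-2*t) + exp(-2*t)]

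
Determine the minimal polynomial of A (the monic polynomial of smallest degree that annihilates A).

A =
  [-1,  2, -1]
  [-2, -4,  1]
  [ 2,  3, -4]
x^3 + 9*x^2 + 27*x + 27

The characteristic polynomial is χ_A(x) = (x + 3)^3, so the eigenvalues are known. The minimal polynomial is
  m_A(x) = Π_λ (x − λ)^{k_λ}
where k_λ is the size of the *largest* Jordan block for λ (equivalently, the smallest k with (A − λI)^k v = 0 for every generalised eigenvector v of λ).

  λ = -3: largest Jordan block has size 3, contributing (x + 3)^3

So m_A(x) = (x + 3)^3 = x^3 + 9*x^2 + 27*x + 27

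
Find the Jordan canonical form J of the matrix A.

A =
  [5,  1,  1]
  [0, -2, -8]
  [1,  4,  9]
J_3(4)

The characteristic polynomial is
  det(x·I − A) = x^3 - 12*x^2 + 48*x - 64 = (x - 4)^3

Eigenvalues and multiplicities (the geometric multiplicity of λ is n − rank(A − λI), which equals the number of Jordan blocks for λ):
  λ = 4: algebraic multiplicity = 3, geometric multiplicity = 1

Determining the block sizes for each eigenvalue:
  λ = 4: one block (gm = 1), so the single block has size am = 3 → block sizes [3]

Assembling the blocks gives a Jordan form
J =
  [4, 1, 0]
  [0, 4, 1]
  [0, 0, 4]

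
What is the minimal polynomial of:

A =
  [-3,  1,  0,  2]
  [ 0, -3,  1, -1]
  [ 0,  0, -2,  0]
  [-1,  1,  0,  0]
x^3 + 6*x^2 + 12*x + 8

The characteristic polynomial is χ_A(x) = (x + 2)^4, so the eigenvalues are known. The minimal polynomial is
  m_A(x) = Π_λ (x − λ)^{k_λ}
where k_λ is the size of the *largest* Jordan block for λ (equivalently, the smallest k with (A − λI)^k v = 0 for every generalised eigenvector v of λ).

  λ = -2: largest Jordan block has size 3, contributing (x + 2)^3

So m_A(x) = (x + 2)^3 = x^3 + 6*x^2 + 12*x + 8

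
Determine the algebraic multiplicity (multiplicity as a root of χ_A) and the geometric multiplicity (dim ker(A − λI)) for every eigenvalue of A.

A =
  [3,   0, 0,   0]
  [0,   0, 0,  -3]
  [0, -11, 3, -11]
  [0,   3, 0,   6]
λ = 3: alg = 4, geom = 3

Step 1 — factor the characteristic polynomial to read off the algebraic multiplicities:
  χ_A(x) = (x - 3)^4

Step 2 — compute geometric multiplicities via the rank-nullity identity g(λ) = n − rank(A − λI):
  rank(A − (3)·I) = 1, so dim ker(A − (3)·I) = n − 1 = 3

Summary:
  λ = 3: algebraic multiplicity = 4, geometric multiplicity = 3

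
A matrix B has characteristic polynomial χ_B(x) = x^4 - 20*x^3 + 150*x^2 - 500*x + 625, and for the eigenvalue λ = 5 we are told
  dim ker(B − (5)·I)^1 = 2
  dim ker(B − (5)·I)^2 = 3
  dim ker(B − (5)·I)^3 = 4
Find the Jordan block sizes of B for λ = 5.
Block sizes for λ = 5: [3, 1]

From the dimensions of kernels of powers, the number of Jordan blocks of size at least j is d_j − d_{j−1} where d_j = dim ker(N^j) (with d_0 = 0). Computing the differences gives [2, 1, 1].
The number of blocks of size exactly k is (#blocks of size ≥ k) − (#blocks of size ≥ k + 1), so the partition is: 1 block(s) of size 1, 1 block(s) of size 3.
In nonincreasing order the block sizes are [3, 1].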